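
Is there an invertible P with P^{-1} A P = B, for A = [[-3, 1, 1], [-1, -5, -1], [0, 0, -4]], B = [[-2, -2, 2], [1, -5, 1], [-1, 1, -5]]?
Yes.

Two matrices over a field are similar if and only if they have the same invariant factors.

Both A and B have characteristic polynomial (x + 4)^3 and minimal polynomial (x + 4)^2. Computing further, both have invariant factors x + 4, (x + 4)^2. Hence A and B are similar.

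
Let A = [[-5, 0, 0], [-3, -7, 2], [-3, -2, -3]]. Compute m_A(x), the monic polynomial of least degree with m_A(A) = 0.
The characteristic polynomial factors as (x + 5)^3. The minimal polynomial is ∏(x - λ)^{k_λ} where k_λ is the size of the largest Jordan block at λ.

For λ = -5: rank(A + 5I) = 1, and the largest Jordan block has size 2 (the smallest k with rank((A + 5I)^k) = rank((A + 5I)^(k+1))).

So m_A(x) = (x + 5)^2.

m_A(x) = (x + 5)^2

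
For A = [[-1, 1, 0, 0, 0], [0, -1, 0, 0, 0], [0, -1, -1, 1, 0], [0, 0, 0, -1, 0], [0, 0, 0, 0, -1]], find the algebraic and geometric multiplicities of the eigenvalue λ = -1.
algebraic multiplicity 5, geometric multiplicity 3

The characteristic polynomial is (x + 1)^5, so the factor x + 1 appears with exponent 5: the algebraic multiplicity is 5.

rank(A + I) = 2, so the eigenspace has dimension 5 - 2 = 3: the geometric multiplicity is 3.

Since 3 < 5, A is not diagonalizable.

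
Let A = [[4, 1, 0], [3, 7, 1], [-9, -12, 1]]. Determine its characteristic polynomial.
xI - A = [[x - 4, -1, 0], [-3, x - 7, -1], [9, 12, x - 1]].

Expanding det(xI - A) along the first row:
det(xI - A) = + (x - 4)·det([[x - 7, -1], [12, x - 1]]) - (-1)·det([[-3, -1], [9, x - 1]]) + (0)·det([[-3, x - 7], [9, 12]]).

Evaluating gives χ_A(x) = x^3 - 12x^2 + 48x - 64 = (x - 4)^3.

χ_A(x) = (x - 4)^3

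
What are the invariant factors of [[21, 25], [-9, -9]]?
(x - 6)^2

The Jordan structure of A has elementary divisors (x - 6)^2. Arranging the block sizes at each eigenvalue in decreasing order and taking row products gives the invariant factors.

Invariant factors (smallest first, each dividing the next): (x - 6)^2.

Check: the last factor (x - 6)^2 is the minimal polynomial, and the product (x - 6)^2 is the characteristic polynomial.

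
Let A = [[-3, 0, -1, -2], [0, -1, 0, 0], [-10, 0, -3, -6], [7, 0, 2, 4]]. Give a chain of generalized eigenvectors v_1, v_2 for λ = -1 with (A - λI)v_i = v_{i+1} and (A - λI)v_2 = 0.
v_1 = [[0, 0, 1, -1]]^T, v_2 = [[1, 0, 4, -3]]^T

We seek v_1 ∈ ker((A + I)^2) \ ker(A + I), then set v_{i+1} = (A + I) v_i.

One such chain is v_1 = [[0, 0, 1, -1]]^T, v_2 = [[1, 0, 4, -3]]^T. Check: (A + I) v_2 = [[0, 0, 0, 0]]^T = 0.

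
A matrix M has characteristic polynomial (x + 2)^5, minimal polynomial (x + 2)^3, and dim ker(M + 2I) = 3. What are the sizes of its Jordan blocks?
λ = -2: algebraic multiplicity 5 (exponent in χ_M), largest block size 3 (exponent in m_M), 3 blocks (geometric multiplicity). These force block sizes [3, 1, 1].

Jordan blocks: (-2, 3), (-2, 1), (-2, 1)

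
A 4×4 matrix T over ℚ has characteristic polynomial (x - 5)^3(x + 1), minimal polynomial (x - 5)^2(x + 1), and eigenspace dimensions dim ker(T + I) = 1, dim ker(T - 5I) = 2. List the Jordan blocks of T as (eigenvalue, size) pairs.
λ = -1: algebraic multiplicity 1 (exponent in χ_T), largest block size 1 (exponent in m_T), 1 block (geometric multiplicity). This forces block sizes [1].
λ = 5: algebraic multiplicity 3 (exponent in χ_T), largest block size 2 (exponent in m_T), 2 blocks (geometric multiplicity). These force block sizes [2, 1].

Jordan blocks: (-1, 1), (5, 2), (5, 1)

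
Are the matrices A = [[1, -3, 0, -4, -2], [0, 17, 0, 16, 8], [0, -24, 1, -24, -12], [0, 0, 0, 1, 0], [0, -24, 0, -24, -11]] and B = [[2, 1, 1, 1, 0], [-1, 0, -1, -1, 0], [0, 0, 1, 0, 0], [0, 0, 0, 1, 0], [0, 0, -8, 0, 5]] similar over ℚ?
Yes.

Two matrices over a field are similar if and only if they have the same invariant factors.

Both A and B have characteristic polynomial (x - 5)(x - 1)^4 and minimal polynomial (x - 5)(x - 1)^2. Computing further, both have invariant factors x - 1, x - 1, (x - 5)(x - 1)^2. Hence A and B are similar.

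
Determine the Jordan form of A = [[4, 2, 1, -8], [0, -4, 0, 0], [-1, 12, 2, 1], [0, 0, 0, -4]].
The characteristic polynomial is det(xI - A) = (x - 3)^2(x + 4)^2, so the eigenvalues are -4 (algebraic multiplicity 2), 3 (algebraic multiplicity 2).

For λ = -4: rank(A + 4I) = 2. The eigenspace has dimension 4 - 2 = 2, so there are 2 Jordan blocks; the rank sequence gives block sizes [1, 1].

For λ = 3: rank(A - 3I) = 3, rank((A - 3I)^2) = 2. The eigenspace has dimension 4 - 3 = 1, so there is 1 Jordan block; the rank sequence gives block sizes [2].

Assembling the blocks gives the Jordan form J above.

J = [[-4, 0, 0, 0], [0, -4, 0, 0], [0, 0, 3, 1], [0, 0, 0, 3]]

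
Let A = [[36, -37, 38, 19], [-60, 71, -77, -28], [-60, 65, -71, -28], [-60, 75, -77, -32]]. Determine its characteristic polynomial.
xI - A = [[x - 36, 37, -38, -19], [60, x - 71, 77, 28], [60, -65, x + 71, 28], [60, -75, 77, x + 32]].

Expanding det(xI - A) along the first row:
det(xI - A) = + (x - 36)·det([[x - 71, 77, 28], [-65, x + 71, 28], [-75, 77, x + 32]]) - (37)·det([[60, 77, 28], [60, x + 71, 28], [60, 77, x + 32]]) + (-38)·det([[60, x - 71, 28], [60, -65, 28], [60, -75, x + 32]]) - (-19)·det([[60, x - 71, 77], [60, -65, x + 71], [60, -75, 77]]).

Evaluating gives χ_A(x) = x^4 - 4x^3 - 44x^2 + 96x + 576 = (x - 6)^2(x + 4)^2.

χ_A(x) = (x - 6)^2(x + 4)^2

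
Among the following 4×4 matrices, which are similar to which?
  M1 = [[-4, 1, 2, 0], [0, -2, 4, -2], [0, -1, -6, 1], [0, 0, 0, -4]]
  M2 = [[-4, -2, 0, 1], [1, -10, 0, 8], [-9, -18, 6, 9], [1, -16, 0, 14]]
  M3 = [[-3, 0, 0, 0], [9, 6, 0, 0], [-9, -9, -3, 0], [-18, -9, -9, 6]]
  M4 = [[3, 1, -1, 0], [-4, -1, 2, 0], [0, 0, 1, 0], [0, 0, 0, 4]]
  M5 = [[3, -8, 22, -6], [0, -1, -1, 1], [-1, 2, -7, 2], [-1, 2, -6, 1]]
5 classes: {M1}, {M2}, {M3}, {M4}, {M5}

Characteristic polynomials: χ_{M1} = (x + 4)^4, χ_{M2} = (x - 6)^2(x + 3)^2, χ_{M3} = (x - 6)^2(x + 3)^2, χ_{M4} = (x - 4)(x - 1)^3, χ_{M5} = (x + 1)^4.

{M1}: invariant factors (x + 4)^2, (x + 4)^2.

{M2}: invariant factors x - 6, (x - 6)(x + 3)^2.

{M3}: invariant factors (x - 6)(x + 3), (x - 6)(x + 3).

{M4}: invariant factors x - 1, (x - 4)(x - 1)^2.

{M5}: invariant factors (x + 1)^2, (x + 1)^2.

Matrices are similar if and only if their invariant-factor lists agree; the partition into similarity classes is {M1}, {M2}, {M3}, {M4}, {M5}.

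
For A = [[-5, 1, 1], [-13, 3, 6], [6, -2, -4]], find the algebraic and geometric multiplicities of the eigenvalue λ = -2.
The characteristic polynomial is (x + 2)^3, so the factor x + 2 appears with exponent 3: the algebraic multiplicity is 3.

rank(A + 2I) = 2, so the eigenspace has dimension 3 - 2 = 1: the geometric multiplicity is 1.

Since 1 < 3, A is not diagonalizable.

algebraic multiplicity 3, geometric multiplicity 1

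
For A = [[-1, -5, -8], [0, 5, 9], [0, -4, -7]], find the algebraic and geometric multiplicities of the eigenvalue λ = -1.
The characteristic polynomial is (x + 1)^3, so the factor x + 1 appears with exponent 3: the algebraic multiplicity is 3.

rank(A + I) = 2, so the eigenspace has dimension 3 - 2 = 1: the geometric multiplicity is 1.

Since 1 < 3, A is not diagonalizable.

algebraic multiplicity 3, geometric multiplicity 1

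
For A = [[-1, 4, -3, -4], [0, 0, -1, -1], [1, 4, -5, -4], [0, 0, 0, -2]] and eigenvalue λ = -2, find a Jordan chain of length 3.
v_1 = [[0, 0, 1, 0]]^T, v_2 = [[-3, -1, -3, 0]]^T, v_3 = [[2, 1, 2, 0]]^T

We seek v_1 ∈ ker((A + 2I)^3) \ ker((A + 2I)^2), then set v_{i+1} = (A + 2I) v_i.

One such chain is v_1 = [[0, 0, 1, 0]]^T, v_2 = [[-3, -1, -3, 0]]^T, v_3 = [[2, 1, 2, 0]]^T. Check: (A + 2I) v_3 = [[0, 0, 0, 0]]^T = 0.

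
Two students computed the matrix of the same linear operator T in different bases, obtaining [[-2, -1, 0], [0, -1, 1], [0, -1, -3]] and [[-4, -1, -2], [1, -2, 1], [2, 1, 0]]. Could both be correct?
Yes.

Two matrices over a field are similar if and only if they have the same invariant factors.

Both A and B have characteristic polynomial (x + 2)^3 and minimal polynomial (x + 2)^3. Computing further, both have invariant factors (x + 2)^3. Hence A and B are similar.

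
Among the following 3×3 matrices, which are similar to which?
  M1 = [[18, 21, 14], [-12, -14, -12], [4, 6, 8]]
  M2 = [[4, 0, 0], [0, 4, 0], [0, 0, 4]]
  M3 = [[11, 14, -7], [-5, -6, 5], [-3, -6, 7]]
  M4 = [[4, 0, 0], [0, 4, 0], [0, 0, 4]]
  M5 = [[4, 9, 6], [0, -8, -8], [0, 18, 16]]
Characteristic polynomials: χ_{M1} = (x - 4)^3, χ_{M2} = (x - 4)^3, χ_{M3} = (x - 4)^3, χ_{M4} = (x - 4)^3, χ_{M5} = (x - 4)^3.

{M1, M3, M5}: invariant factors x - 4, (x - 4)^2.

{M2, M4}: invariant factors x - 4, x - 4, x - 4.

Matrices are similar if and only if their invariant-factor lists agree; the partition into similarity classes is {M1, M3, M5}, {M2, M4}.

2 classes: {M1, M3, M5}, {M2, M4}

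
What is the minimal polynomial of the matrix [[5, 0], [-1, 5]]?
The characteristic polynomial factors as (x - 5)^2. The minimal polynomial is ∏(x - λ)^{k_λ} where k_λ is the size of the largest Jordan block at λ.

For λ = 5: rank(A - 5I) = 1, and the largest Jordan block has size 2 (the smallest k with rank((A - 5I)^k) = rank((A - 5I)^(k+1))).

So m_A(x) = (x - 5)^2.

m_A(x) = (x - 5)^2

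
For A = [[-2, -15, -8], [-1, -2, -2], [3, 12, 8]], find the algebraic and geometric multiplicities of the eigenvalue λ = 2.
algebraic multiplicity 1, geometric multiplicity 1

The characteristic polynomial is (x - 2)(x - 1)^2, so the factor x - 2 appears with exponent 1: the algebraic multiplicity is 1.

rank(A - 2I) = 2, so the eigenspace has dimension 3 - 2 = 1: the geometric multiplicity is 1.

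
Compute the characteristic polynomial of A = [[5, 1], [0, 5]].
χ_A(x) = (x - 5)^2

xI - A = [[x - 5, -1], [0, x - 5]].

Expanding det(xI - A) along the first row:
det(xI - A) = + (x - 5)·det([[x - 5]]) - (-1)·det([[0]]).

Evaluating gives χ_A(x) = x^2 - 10x + 25 = (x - 5)^2.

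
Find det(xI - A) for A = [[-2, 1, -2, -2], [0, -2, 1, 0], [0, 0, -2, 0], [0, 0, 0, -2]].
xI - A = [[x + 2, -1, 2, 2], [0, x + 2, -1, 0], [0, 0, x + 2, 0], [0, 0, 0, x + 2]].

Expanding det(xI - A) along the first row:
det(xI - A) = + (x + 2)·det([[x + 2, -1, 0], [0, x + 2, 0], [0, 0, x + 2]]) - (-1)·det([[0, -1, 0], [0, x + 2, 0], [0, 0, x + 2]]) + (2)·det([[0, x + 2, 0], [0, 0, 0], [0, 0, x + 2]]) - (2)·det([[0, x + 2, -1], [0, 0, x + 2], [0, 0, 0]]).

Evaluating gives χ_A(x) = x^4 + 8x^3 + 24x^2 + 32x + 16 = (x + 2)^4.

χ_A(x) = (x + 2)^4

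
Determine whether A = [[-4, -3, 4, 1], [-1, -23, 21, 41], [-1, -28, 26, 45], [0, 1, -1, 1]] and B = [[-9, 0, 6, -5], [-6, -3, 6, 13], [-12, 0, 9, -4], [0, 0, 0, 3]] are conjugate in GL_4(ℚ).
No.

Both have characteristic polynomial (x - 3)^2(x + 3)^2, but the minimal polynomial of A is (x - 3)^2(x + 3)^2 while the minimal polynomial of B is (x - 3)^2(x + 3). The minimal polynomial is a similarity invariant, so A and B are not similar.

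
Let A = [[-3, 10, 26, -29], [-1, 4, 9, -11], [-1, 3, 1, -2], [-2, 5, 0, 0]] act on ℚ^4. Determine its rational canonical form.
The invariant factors of A (the non-unit diagonal entries of the Smith normal form of xI - A over ℚ[x]) are (x^2 - x - 3)^2, each dividing the next. The characteristic polynomial is their product, (x^2 - x - 3)^2.

The rational canonical form is the block-diagonal matrix of companion matrices C(f_i):
R = [[0, 0, 0, -9], [1, 0, 0, -6], [0, 1, 0, 5], [0, 0, 1, 2]].

Note the characteristic polynomial does not split into linear factors over ℚ, so A has no Jordan form over ℚ; the rational canonical form exists over any field.

R = [[0, 0, 0, -9], [1, 0, 0, -6], [0, 1, 0, 5], [0, 0, 1, 2]]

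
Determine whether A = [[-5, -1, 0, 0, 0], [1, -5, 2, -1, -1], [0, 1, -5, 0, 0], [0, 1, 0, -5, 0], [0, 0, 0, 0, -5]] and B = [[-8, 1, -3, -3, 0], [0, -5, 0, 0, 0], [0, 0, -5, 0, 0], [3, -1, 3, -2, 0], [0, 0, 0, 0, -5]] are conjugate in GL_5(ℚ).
Both have characteristic polynomial (x + 5)^5, but the minimal polynomial of A is (x + 5)^3 while the minimal polynomial of B is (x + 5)^2. The minimal polynomial is a similarity invariant, so A and B are not similar.

No.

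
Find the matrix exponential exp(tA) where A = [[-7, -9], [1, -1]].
e^{tA} = [[(1 - 3*t)*e^{-4*t}, -9*t*e^{-4*t}], [t*e^{-4*t}, (3*t + 1)*e^{-4*t}]]

A has Jordan form J = [[-4, 1], [0, -4]] with A = PJP^{-1}, so e^{tA} = P e^{tJ} P^{-1}.

For a Jordan block J_k(λ), e^{tJ_k(λ)} = e^{λt} · (I + tN + t^2 N^2/2! + ... + t^{k-1} N^{k-1}/(k-1)!) where N is the nilpotent superdiagonal part.

Assembling the blocks and conjugating back gives the entries of e^{tA} as shown above.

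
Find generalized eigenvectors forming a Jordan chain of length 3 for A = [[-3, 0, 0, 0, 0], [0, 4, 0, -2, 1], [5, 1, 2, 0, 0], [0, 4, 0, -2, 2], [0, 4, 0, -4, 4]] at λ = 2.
We seek v_1 ∈ ker((A - 2I)^3) \ ker((A - 2I)^2), then set v_{i+1} = (A - 2I) v_i.

One such chain is v_1 = [[0, 0, 0, 1, 3]]^T, v_2 = [[0, 1, 0, 2, 2]]^T, v_3 = [[0, 0, 1, 0, 0]]^T. Check: (A - 2I) v_3 = [[0, 0, 0, 0, 0]]^T = 0.

v_1 = [[0, 0, 0, 1, 3]]^T, v_2 = [[0, 1, 0, 2, 2]]^T, v_3 = [[0, 0, 1, 0, 0]]^T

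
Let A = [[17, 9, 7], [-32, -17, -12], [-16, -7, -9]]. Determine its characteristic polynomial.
xI - A = [[x - 17, -9, -7], [32, x + 17, 12], [16, 7, x + 9]].

Expanding det(xI - A) along the first row:
det(xI - A) = + (x - 17)·det([[x + 17, 12], [7, x + 9]]) - (-9)·det([[32, 12], [16, x + 9]]) + (-7)·det([[32, x + 17], [16, 7]]).

Evaluating gives χ_A(x) = x^3 + 9x^2 + 27x + 27 = (x + 3)^3.

χ_A(x) = (x + 3)^3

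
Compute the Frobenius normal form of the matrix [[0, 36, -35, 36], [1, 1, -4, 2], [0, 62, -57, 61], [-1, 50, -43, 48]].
The invariant factors of A (the non-unit diagonal entries of the Smith normal form of xI - A over ℚ[x]) are (x^2 + 4x + 5)^2, each dividing the next. The characteristic polynomial is their product, (x^2 + 4x + 5)^2.

The rational canonical form is the block-diagonal matrix of companion matrices C(f_i):
R = [[0, 0, 0, -25], [1, 0, 0, -40], [0, 1, 0, -26], [0, 0, 1, -8]].

Note the characteristic polynomial does not split into linear factors over ℚ, so A has no Jordan form over ℚ; the rational canonical form exists over any field.

R = [[0, 0, 0, -25], [1, 0, 0, -40], [0, 1, 0, -26], [0, 0, 1, -8]]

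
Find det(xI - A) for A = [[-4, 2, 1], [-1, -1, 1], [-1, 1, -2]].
xI - A = [[x + 4, -2, -1], [1, x + 1, -1], [1, -1, x + 2]].

Expanding det(xI - A) along the first row:
det(xI - A) = + (x + 4)·det([[x + 1, -1], [-1, x + 2]]) - (-2)·det([[1, -1], [1, x + 2]]) + (-1)·det([[1, x + 1], [1, -1]]).

Evaluating gives χ_A(x) = x^3 + 7x^2 + 16x + 12 = (x + 2)^2(x + 3).

χ_A(x) = (x + 2)^2(x + 3)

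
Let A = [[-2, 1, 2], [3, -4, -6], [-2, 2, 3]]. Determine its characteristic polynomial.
xI - A = [[x + 2, -1, -2], [-3, x + 4, 6], [2, -2, x - 3]].

Expanding det(xI - A) along the first row:
det(xI - A) = + (x + 2)·det([[x + 4, 6], [-2, x - 3]]) - (-1)·det([[-3, 6], [2, x - 3]]) + (-2)·det([[-3, x + 4], [2, -2]]).

Evaluating gives χ_A(x) = x^3 + 3x^2 + 3x + 1 = (x + 1)^3.

χ_A(x) = (x + 1)^3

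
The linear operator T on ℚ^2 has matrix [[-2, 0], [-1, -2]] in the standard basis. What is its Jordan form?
J = [[-2, 1], [0, -2]]

The characteristic polynomial is det(xI - A) = (x + 2)^2, so the eigenvalues are -2 (algebraic multiplicity 2).

For λ = -2: rank(A + 2I) = 1, rank((A + 2I)^2) = 0. The eigenspace has dimension 2 - 1 = 1, so there is 1 Jordan block; the rank sequence gives block sizes [2].

Assembling the blocks gives the Jordan form J above.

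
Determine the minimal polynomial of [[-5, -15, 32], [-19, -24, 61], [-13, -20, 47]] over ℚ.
The characteristic polynomial factors as (x - 6)^3. The minimal polynomial is ∏(x - λ)^{k_λ} where k_λ is the size of the largest Jordan block at λ.

For λ = 6: rank(A - 6I) = 2, and the largest Jordan block has size 3 (the smallest k with rank((A - 6I)^k) = rank((A - 6I)^(k+1))).

So m_A(x) = (x - 6)^3.

m_A(x) = (x - 6)^3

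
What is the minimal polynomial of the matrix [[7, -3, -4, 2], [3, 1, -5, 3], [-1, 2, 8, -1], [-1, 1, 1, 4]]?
m_A(x) = (x - 5)^3

The characteristic polynomial factors as (x - 5)^4. The minimal polynomial is ∏(x - λ)^{k_λ} where k_λ is the size of the largest Jordan block at λ.

For λ = 5: rank(A - 5I) = 2, and the largest Jordan block has size 3 (the smallest k with rank((A - 5I)^k) = rank((A - 5I)^(k+1))).

So m_A(x) = (x - 5)^3.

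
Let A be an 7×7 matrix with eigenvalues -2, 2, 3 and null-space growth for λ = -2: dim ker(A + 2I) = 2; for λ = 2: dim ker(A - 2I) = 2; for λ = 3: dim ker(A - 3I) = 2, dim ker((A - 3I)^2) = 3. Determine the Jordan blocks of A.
Jordan blocks: (-2, 1), (-2, 1), (2, 1), (2, 1), (3, 2), (3, 1)

λ = -2: successive nullity increments [2] count blocks of size ≥ k; block sizes are [1, 1].
λ = 2: successive nullity increments [2] count blocks of size ≥ k; block sizes are [1, 1].
λ = 3: successive nullity increments [2, 1] count blocks of size ≥ k; block sizes are [2, 1].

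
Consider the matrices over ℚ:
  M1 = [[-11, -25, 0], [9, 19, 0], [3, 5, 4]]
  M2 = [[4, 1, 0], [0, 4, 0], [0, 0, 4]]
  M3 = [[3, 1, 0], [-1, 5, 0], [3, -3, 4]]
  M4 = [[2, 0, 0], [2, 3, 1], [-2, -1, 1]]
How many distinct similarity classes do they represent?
Characteristic polynomials: χ_{M1} = (x - 4)^3, χ_{M2} = (x - 4)^3, χ_{M3} = (x - 4)^3, χ_{M4} = (x - 2)^3.

{M1, M2, M3}: invariant factors x - 4, (x - 4)^2.

{M4}: invariant factors x - 2, (x - 2)^2.

Matrices are similar if and only if their invariant-factor lists agree; the partition into similarity classes is {M1, M2, M3}, {M4}.

2 classes: {M1, M2, M3}, {M4}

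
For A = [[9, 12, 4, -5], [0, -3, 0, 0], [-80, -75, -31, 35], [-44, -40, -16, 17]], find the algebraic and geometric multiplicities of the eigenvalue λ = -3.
The characteristic polynomial is (x + 1)^2(x + 3)^2, so the factor x + 3 appears with exponent 2: the algebraic multiplicity is 2.

rank(A + 3I) = 3, so the eigenspace has dimension 4 - 3 = 1: the geometric multiplicity is 1.

Since 1 < 2, A is not diagonalizable.

algebraic multiplicity 2, geometric multiplicity 1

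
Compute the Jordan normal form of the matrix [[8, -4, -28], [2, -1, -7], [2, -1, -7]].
The characteristic polynomial is det(xI - A) = x^3, so the eigenvalues are 0 (algebraic multiplicity 3).

For λ = 0: rank(A) = 1, rank(A^2) = 0. The eigenspace has dimension 3 - 1 = 2, so there are 2 Jordan blocks; the rank sequence gives block sizes [2, 1].

Assembling the blocks gives the Jordan form J above.

J = [[0, 1, 0], [0, 0, 0], [0, 0, 0]]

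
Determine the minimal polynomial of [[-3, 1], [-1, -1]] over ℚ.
m_A(x) = (x + 2)^2

The characteristic polynomial factors as (x + 2)^2. The minimal polynomial is ∏(x - λ)^{k_λ} where k_λ is the size of the largest Jordan block at λ.

For λ = -2: rank(A + 2I) = 1, and the largest Jordan block has size 2 (the smallest k with rank((A + 2I)^k) = rank((A + 2I)^(k+1))).

So m_A(x) = (x + 2)^2.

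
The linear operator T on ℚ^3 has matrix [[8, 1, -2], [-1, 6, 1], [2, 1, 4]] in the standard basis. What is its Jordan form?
The characteristic polynomial is det(xI - A) = (x - 6)^3, so the eigenvalues are 6 (algebraic multiplicity 3).

For λ = 6: rank(A - 6I) = 2, rank((A - 6I)^2) = 1, rank((A - 6I)^3) = 0. The eigenspace has dimension 3 - 2 = 1, so there is 1 Jordan block; the rank sequence gives block sizes [3].

Assembling the blocks gives the Jordan form J above.

J = [[6, 1, 0], [0, 6, 1], [0, 0, 6]]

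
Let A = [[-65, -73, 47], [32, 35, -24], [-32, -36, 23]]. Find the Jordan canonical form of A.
The characteristic polynomial is det(xI - A) = (x + 1)^2(x + 5), so the eigenvalues are -5 (algebraic multiplicity 1), -1 (algebraic multiplicity 2).

For λ = -5: algebraic multiplicity 1 gives one 1×1 block.

For λ = -1: rank(A + I) = 2, rank((A + I)^2) = 1. The eigenspace has dimension 3 - 2 = 1, so there is 1 Jordan block; the rank sequence gives block sizes [2].

Assembling the blocks gives the Jordan form J above.

J = [[-5, 0, 0], [0, -1, 1], [0, 0, -1]]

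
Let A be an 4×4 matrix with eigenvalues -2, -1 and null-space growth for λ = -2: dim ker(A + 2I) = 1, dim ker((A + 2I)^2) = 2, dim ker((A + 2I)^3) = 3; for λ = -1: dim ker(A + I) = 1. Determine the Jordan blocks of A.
λ = -2: successive nullity increments [1, 1, 1] count blocks of size ≥ k; block sizes are [3].
λ = -1: successive nullity increments [1] count blocks of size ≥ k; block sizes are [1].

Jordan blocks: (-2, 3), (-1, 1)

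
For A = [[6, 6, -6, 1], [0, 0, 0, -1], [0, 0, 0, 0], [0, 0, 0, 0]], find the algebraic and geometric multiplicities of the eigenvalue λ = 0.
The characteristic polynomial is x^3(x - 6), so the factor x appears with exponent 3: the algebraic multiplicity is 3.

rank(A) = 2, so the eigenspace has dimension 4 - 2 = 2: the geometric multiplicity is 2.

Since 2 < 3, A is not diagonalizable.

algebraic multiplicity 3, geometric multiplicity 2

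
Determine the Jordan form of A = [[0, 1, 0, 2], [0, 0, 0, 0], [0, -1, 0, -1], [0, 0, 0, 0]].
J = [[0, 1, 0, 0], [0, 0, 0, 0], [0, 0, 0, 1], [0, 0, 0, 0]]

The characteristic polynomial is det(xI - A) = x^4, so the eigenvalues are 0 (algebraic multiplicity 4).

For λ = 0: rank(A) = 2, rank(A^2) = 0. The eigenspace has dimension 4 - 2 = 2, so there are 2 Jordan blocks; the rank sequence gives block sizes [2, 2].

Assembling the blocks gives the Jordan form J above.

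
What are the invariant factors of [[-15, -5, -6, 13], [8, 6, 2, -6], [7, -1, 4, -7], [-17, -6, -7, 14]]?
x(x - 4)^2(x - 1)

The Jordan structure of A has elementary divisors x, (x - 1), (x - 4)^2. Arranging the block sizes at each eigenvalue in decreasing order and taking row products gives the invariant factors.

Invariant factors (smallest first, each dividing the next): x(x - 4)^2(x - 1).

Check: the last factor x(x - 4)^2(x - 1) is the minimal polynomial, and the product x(x - 4)^2(x - 1) is the characteristic polynomial.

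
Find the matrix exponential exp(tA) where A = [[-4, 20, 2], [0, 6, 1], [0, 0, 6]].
e^{tA} = [[e^{-4*t}, (2*e^{10*t} - 2)*e^{-4*t}, 2*t*e^{6*t}], [0, e^{6*t}, t*e^{6*t}], [0, 0, e^{6*t}]]

A has Jordan form J = [[-4, 0, 0], [0, 6, 1], [0, 0, 6]] with A = PJP^{-1}, so e^{tA} = P e^{tJ} P^{-1}.

For a Jordan block J_k(λ), e^{tJ_k(λ)} = e^{λt} · (I + tN + t^2 N^2/2! + ... + t^{k-1} N^{k-1}/(k-1)!) where N is the nilpotent superdiagonal part.

Assembling the blocks and conjugating back gives the entries of e^{tA} as shown above.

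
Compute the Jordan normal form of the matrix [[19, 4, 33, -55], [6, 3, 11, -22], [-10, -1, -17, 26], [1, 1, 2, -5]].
The characteristic polynomial is det(xI - A) = x^4, so the eigenvalues are 0 (algebraic multiplicity 4).

For λ = 0: rank(A) = 2, rank(A^2) = 0. The eigenspace has dimension 4 - 2 = 2, so there are 2 Jordan blocks; the rank sequence gives block sizes [2, 2].

Assembling the blocks gives the Jordan form J above.

J = [[0, 1, 0, 0], [0, 0, 0, 0], [0, 0, 0, 1], [0, 0, 0, 0]]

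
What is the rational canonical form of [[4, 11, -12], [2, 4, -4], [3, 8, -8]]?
The invariant factors of A (the non-unit diagonal entries of the Smith normal form of xI - A over ℚ[x]) are (x + 2)(x^2 - 2x + 2), each dividing the next. The characteristic polynomial is their product, (x + 2)(x^2 - 2x + 2).

The rational canonical form is the block-diagonal matrix of companion matrices C(f_i):
R = [[0, 0, -4], [1, 0, 2], [0, 1, 0]].

Note the characteristic polynomial does not split into linear factors over ℚ, so A has no Jordan form over ℚ; the rational canonical form exists over any field.

R = [[0, 0, -4], [1, 0, 2], [0, 1, 0]]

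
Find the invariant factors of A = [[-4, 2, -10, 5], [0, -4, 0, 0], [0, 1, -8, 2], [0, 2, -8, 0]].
The Jordan structure of A has elementary divisors (x + 4)^2, (x + 4)^2. Arranging the block sizes at each eigenvalue in decreasing order and taking row products gives the invariant factors.

Invariant factors (smallest first, each dividing the next): (x + 4)^2, (x + 4)^2.

Check: the last factor (x + 4)^2 is the minimal polynomial, and the product (x + 4)^4 is the characteristic polynomial.

(x + 4)^2, (x + 4)^2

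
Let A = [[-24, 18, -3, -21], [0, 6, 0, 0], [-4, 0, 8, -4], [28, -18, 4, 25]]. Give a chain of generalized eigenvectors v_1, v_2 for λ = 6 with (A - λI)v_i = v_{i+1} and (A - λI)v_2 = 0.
We seek v_1 ∈ ker((A - 6I)^2) \ ker(A - 6I), then set v_{i+1} = (A - 6I) v_i.

One such chain is v_1 = [[0, 0, 1, 0]]^T, v_2 = [[-3, 0, 2, 4]]^T. Check: (A - 6I) v_2 = [[0, 0, 0, 0]]^T = 0.

v_1 = [[0, 0, 1, 0]]^T, v_2 = [[-3, 0, 2, 4]]^T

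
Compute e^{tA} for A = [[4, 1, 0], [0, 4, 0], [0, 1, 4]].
A has Jordan form J = [[4, 1, 0], [0, 4, 0], [0, 0, 4]] with A = PJP^{-1}, so e^{tA} = P e^{tJ} P^{-1}.

For a Jordan block J_k(λ), e^{tJ_k(λ)} = e^{λt} · (I + tN + t^2 N^2/2! + ... + t^{k-1} N^{k-1}/(k-1)!) where N is the nilpotent superdiagonal part.

Assembling the blocks and conjugating back gives the entries of e^{tA} as shown above.

e^{tA} = [[e^{4*t}, t*e^{4*t}, 0], [0, e^{4*t}, 0], [0, t*e^{4*t}, e^{4*t}]]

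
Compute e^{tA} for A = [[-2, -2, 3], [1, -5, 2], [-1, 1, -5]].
e^{tA} = [[(-t^2 + 4*t + 2)*e^{-4*t}/2, t*(t - 4)*e^{-4*t}/2, t*(6 - t)*e^{-4*t}/2], [t*(2 - t)*e^{-4*t}/2, (t^2/2 - t + 1)*e^{-4*t}, t*(4 - t)*e^{-4*t}/2], [-t*e^{-4*t}, t*e^{-4*t}, (1 - t)*e^{-4*t}]]

A has Jordan form J = [[-4, 1, 0], [0, -4, 1], [0, 0, -4]] with A = PJP^{-1}, so e^{tA} = P e^{tJ} P^{-1}.

For a Jordan block J_k(λ), e^{tJ_k(λ)} = e^{λt} · (I + tN + t^2 N^2/2! + ... + t^{k-1} N^{k-1}/(k-1)!) where N is the nilpotent superdiagonal part.

Assembling the blocks and conjugating back gives the entries of e^{tA} as shown above.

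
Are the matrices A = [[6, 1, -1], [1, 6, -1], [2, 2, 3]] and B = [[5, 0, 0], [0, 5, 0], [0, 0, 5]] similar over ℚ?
No.

Both have characteristic polynomial (x - 5)^3, but the minimal polynomial of A is (x - 5)^2 while the minimal polynomial of B is x - 5. The minimal polynomial is a similarity invariant, so A and B are not similar.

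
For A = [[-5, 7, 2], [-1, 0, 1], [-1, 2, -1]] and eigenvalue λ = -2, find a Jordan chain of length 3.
We seek v_1 ∈ ker((A + 2I)^3) \ ker((A + 2I)^2), then set v_{i+1} = (A + 2I) v_i.

One such chain is v_1 = [[0, 0, 1]]^T, v_2 = [[2, 1, 1]]^T, v_3 = [[3, 1, 1]]^T. Check: (A + 2I) v_3 = [[0, 0, 0]]^T = 0.

v_1 = [[0, 0, 1]]^T, v_2 = [[2, 1, 1]]^T, v_3 = [[3, 1, 1]]^T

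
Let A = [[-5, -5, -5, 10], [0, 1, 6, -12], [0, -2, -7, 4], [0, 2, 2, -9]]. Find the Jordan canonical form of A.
J = [[-5, 1, 0, 0], [0, -5, 0, 0], [0, 0, -5, 0], [0, 0, 0, -5]]

The characteristic polynomial is det(xI - A) = (x + 5)^4, so the eigenvalues are -5 (algebraic multiplicity 4).

For λ = -5: rank(A + 5I) = 1, rank((A + 5I)^2) = 0. The eigenspace has dimension 4 - 1 = 3, so there are 3 Jordan blocks; the rank sequence gives block sizes [2, 1, 1].

Assembling the blocks gives the Jordan form J above.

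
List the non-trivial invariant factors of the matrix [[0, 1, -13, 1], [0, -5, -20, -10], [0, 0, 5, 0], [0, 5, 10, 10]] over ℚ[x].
x - 5, x^2(x - 5)

The Jordan structure of A has elementary divisors x^2, (x - 5), (x - 5). Arranging the block sizes at each eigenvalue in decreasing order and taking row products gives the invariant factors.

Invariant factors (smallest first, each dividing the next): x - 5, x^2(x - 5).

Check: the last factor x^2(x - 5) is the minimal polynomial, and the product x^2(x - 5)^2 is the characteristic polynomial.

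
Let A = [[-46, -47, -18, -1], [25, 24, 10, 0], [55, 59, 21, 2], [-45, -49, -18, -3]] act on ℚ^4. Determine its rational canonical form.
R = [[-1, 0, 0, 0], [0, 0, 0, 2], [0, 1, 0, 0], [0, 0, 1, -3]]

The invariant factors of A (the non-unit diagonal entries of the Smith normal form of xI - A over ℚ[x]) are x + 1, (x + 1)(x^2 + 2x - 2), each dividing the next. The characteristic polynomial is their product, (x + 1)^2(x^2 + 2x - 2).

The rational canonical form is the block-diagonal matrix of companion matrices C(f_i):
R = [[-1, 0, 0, 0], [0, 0, 0, 2], [0, 1, 0, 0], [0, 0, 1, -3]].

Note the characteristic polynomial does not split into linear factors over ℚ, so A has no Jordan form over ℚ; the rational canonical form exists over any field.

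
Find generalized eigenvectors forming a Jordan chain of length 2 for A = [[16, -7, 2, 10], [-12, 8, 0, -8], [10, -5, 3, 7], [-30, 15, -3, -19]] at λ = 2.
v_1 = [[-1, 1, 0, 2]]^T, v_2 = [[-1, 2, -1, 3]]^T

We seek v_1 ∈ ker((A - 2I)^2) \ ker(A - 2I), then set v_{i+1} = (A - 2I) v_i.

One such chain is v_1 = [[-1, 1, 0, 2]]^T, v_2 = [[-1, 2, -1, 3]]^T. Check: (A - 2I) v_2 = [[0, 0, 0, 0]]^T = 0.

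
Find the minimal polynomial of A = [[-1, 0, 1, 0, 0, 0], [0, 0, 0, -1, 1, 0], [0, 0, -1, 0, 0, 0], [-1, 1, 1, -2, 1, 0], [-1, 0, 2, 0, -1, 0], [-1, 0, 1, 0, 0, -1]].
m_A(x) = (x + 1)^3

The characteristic polynomial factors as (x + 1)^6. The minimal polynomial is ∏(x - λ)^{k_λ} where k_λ is the size of the largest Jordan block at λ.

For λ = -1: rank(A + I) = 3, and the largest Jordan block has size 3 (the smallest k with rank((A + I)^k) = rank((A + I)^(k+1))).

So m_A(x) = (x + 1)^3.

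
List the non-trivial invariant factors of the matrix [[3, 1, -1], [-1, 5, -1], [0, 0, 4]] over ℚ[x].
The Jordan structure of A has elementary divisors (x - 4)^2, (x - 4). Arranging the block sizes at each eigenvalue in decreasing order and taking row products gives the invariant factors.

Invariant factors (smallest first, each dividing the next): x - 4, (x - 4)^2.

Check: the last factor (x - 4)^2 is the minimal polynomial, and the product (x - 4)^3 is the characteristic polynomial.

x - 4, (x - 4)^2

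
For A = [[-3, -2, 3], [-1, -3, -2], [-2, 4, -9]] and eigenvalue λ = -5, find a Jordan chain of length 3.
v_1 = [[-2, 2, 3]]^T, v_2 = [[1, 0, 0]]^T, v_3 = [[2, -1, -2]]^T

We seek v_1 ∈ ker((A + 5I)^3) \ ker((A + 5I)^2), then set v_{i+1} = (A + 5I) v_i.

One such chain is v_1 = [[-2, 2, 3]]^T, v_2 = [[1, 0, 0]]^T, v_3 = [[2, -1, -2]]^T. Check: (A + 5I) v_3 = [[0, 0, 0]]^T = 0.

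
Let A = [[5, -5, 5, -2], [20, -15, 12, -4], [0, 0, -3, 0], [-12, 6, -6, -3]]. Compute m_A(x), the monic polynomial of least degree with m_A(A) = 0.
The characteristic polynomial factors as (x + 3)^2(x + 5)^2. The minimal polynomial is ∏(x - λ)^{k_λ} where k_λ is the size of the largest Jordan block at λ.

For λ = -5: rank(A + 5I) = 3, and the largest Jordan block has size 2 (the smallest k with rank((A + 5I)^k) = rank((A + 5I)^(k+1))).
For λ = -3: rank(A + 3I) = 2, and the largest Jordan block has size 1 (the smallest k with rank((A + 3I)^k) = rank((A + 3I)^(k+1))).

So m_A(x) = (x + 3)(x + 5)^2.

m_A(x) = (x + 3)(x + 5)^2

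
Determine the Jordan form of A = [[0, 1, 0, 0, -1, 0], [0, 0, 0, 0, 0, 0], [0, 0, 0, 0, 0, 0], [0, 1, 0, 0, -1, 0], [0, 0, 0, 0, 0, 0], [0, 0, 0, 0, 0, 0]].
The characteristic polynomial is det(xI - A) = x^6, so the eigenvalues are 0 (algebraic multiplicity 6).

For λ = 0: rank(A) = 1, rank(A^2) = 0. The eigenspace has dimension 6 - 1 = 5, so there are 5 Jordan blocks; the rank sequence gives block sizes [2, 1, 1, 1, 1].

Assembling the blocks gives the Jordan form J above.

J = [[0, 1, 0, 0, 0, 0], [0, 0, 0, 0, 0, 0], [0, 0, 0, 0, 0, 0], [0, 0, 0, 0, 0, 0], [0, 0, 0, 0, 0, 0], [0, 0, 0, 0, 0, 0]]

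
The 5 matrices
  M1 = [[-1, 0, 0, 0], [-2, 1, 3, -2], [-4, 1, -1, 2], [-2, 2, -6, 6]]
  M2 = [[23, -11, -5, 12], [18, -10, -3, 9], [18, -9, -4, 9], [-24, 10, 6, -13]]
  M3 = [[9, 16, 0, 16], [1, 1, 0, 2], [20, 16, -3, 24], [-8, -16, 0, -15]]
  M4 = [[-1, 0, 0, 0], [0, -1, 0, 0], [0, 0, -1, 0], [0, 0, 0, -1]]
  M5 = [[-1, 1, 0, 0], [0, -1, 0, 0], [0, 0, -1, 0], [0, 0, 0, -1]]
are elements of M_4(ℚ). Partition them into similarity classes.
5 classes: {M1}, {M2}, {M3}, {M4}, {M5}

Characteristic polynomials: χ_{M1} = (x - 2)^3(x + 1), χ_{M2} = (x + 1)^4, χ_{M3} = (x - 1)(x + 3)^3, χ_{M4} = (x + 1)^4, χ_{M5} = (x + 1)^4.

{M1}: invariant factors x - 2, (x - 2)^2(x + 1).

{M2}: invariant factors (x + 1)^2, (x + 1)^2.

{M3}: invariant factors x + 3, (x - 1)(x + 3)^2.

{M4}: invariant factors x + 1, x + 1, x + 1, x + 1.

{M5}: invariant factors x + 1, x + 1, (x + 1)^2.

Matrices are similar if and only if their invariant-factor lists agree; the partition into similarity classes is {M1}, {M2}, {M3}, {M4}, {M5}.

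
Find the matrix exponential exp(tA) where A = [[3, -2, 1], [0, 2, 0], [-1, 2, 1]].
A has Jordan form J = [[2, 1, 0], [0, 2, 0], [0, 0, 2]] with A = PJP^{-1}, so e^{tA} = P e^{tJ} P^{-1}.

For a Jordan block J_k(λ), e^{tJ_k(λ)} = e^{λt} · (I + tN + t^2 N^2/2! + ... + t^{k-1} N^{k-1}/(k-1)!) where N is the nilpotent superdiagonal part.

Assembling the blocks and conjugating back gives the entries of e^{tA} as shown above.

e^{tA} = [[(t + 1)*e^{2*t}, -2*t*e^{2*t}, t*e^{2*t}], [0, e^{2*t}, 0], [-t*e^{2*t}, 2*t*e^{2*t}, (1 - t)*e^{2*t}]]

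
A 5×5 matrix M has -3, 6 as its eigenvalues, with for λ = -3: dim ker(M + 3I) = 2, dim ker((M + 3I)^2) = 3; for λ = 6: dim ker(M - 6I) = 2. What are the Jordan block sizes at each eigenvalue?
Jordan blocks: (-3, 2), (-3, 1), (6, 1), (6, 1)

λ = -3: successive nullity increments [2, 1] count blocks of size ≥ k; block sizes are [2, 1].
λ = 6: successive nullity increments [2] count blocks of size ≥ k; block sizes are [1, 1].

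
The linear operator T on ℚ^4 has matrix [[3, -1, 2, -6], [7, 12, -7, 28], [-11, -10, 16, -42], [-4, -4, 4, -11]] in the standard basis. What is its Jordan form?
The characteristic polynomial is det(xI - A) = (x - 5)^4, so the eigenvalues are 5 (algebraic multiplicity 4).

For λ = 5: rank(A - 5I) = 2, rank((A - 5I)^2) = 1, rank((A - 5I)^3) = 0. The eigenspace has dimension 4 - 2 = 2, so there are 2 Jordan blocks; the rank sequence gives block sizes [3, 1].

Assembling the blocks gives the Jordan form J above.

J = [[5, 1, 0, 0], [0, 5, 1, 0], [0, 0, 5, 0], [0, 0, 0, 5]]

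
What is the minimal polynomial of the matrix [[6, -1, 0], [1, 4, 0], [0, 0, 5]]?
m_A(x) = (x - 5)^2

The characteristic polynomial factors as (x - 5)^3. The minimal polynomial is ∏(x - λ)^{k_λ} where k_λ is the size of the largest Jordan block at λ.

For λ = 5: rank(A - 5I) = 1, and the largest Jordan block has size 2 (the smallest k with rank((A - 5I)^k) = rank((A - 5I)^(k+1))).

So m_A(x) = (x - 5)^2.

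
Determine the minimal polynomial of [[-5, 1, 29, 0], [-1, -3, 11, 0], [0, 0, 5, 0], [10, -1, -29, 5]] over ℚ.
m_A(x) = (x - 5)(x + 4)^2

The characteristic polynomial factors as (x - 5)^2(x + 4)^2. The minimal polynomial is ∏(x - λ)^{k_λ} where k_λ is the size of the largest Jordan block at λ.

For λ = -4: rank(A + 4I) = 3, and the largest Jordan block has size 2 (the smallest k with rank((A + 4I)^k) = rank((A + 4I)^(k+1))).
For λ = 5: rank(A - 5I) = 2, and the largest Jordan block has size 1 (the smallest k with rank((A - 5I)^k) = rank((A - 5I)^(k+1))).

So m_A(x) = (x - 5)(x + 4)^2.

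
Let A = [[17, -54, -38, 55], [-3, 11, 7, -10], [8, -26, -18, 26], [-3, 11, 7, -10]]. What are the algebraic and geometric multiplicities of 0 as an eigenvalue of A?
algebraic multiplicity 4, geometric multiplicity 2

The characteristic polynomial is x^4, so the factor x appears with exponent 4: the algebraic multiplicity is 4.

rank(A) = 2, so the eigenspace has dimension 4 - 2 = 2: the geometric multiplicity is 2.

Since 2 < 4, A is not diagonalizable.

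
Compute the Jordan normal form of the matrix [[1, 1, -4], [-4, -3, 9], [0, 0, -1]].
The characteristic polynomial is det(xI - A) = (x + 1)^3, so the eigenvalues are -1 (algebraic multiplicity 3).

For λ = -1: rank(A + I) = 2, rank((A + I)^2) = 1, rank((A + I)^3) = 0. The eigenspace has dimension 3 - 2 = 1, so there is 1 Jordan block; the rank sequence gives block sizes [3].

Assembling the blocks gives the Jordan form J above.

J = [[-1, 1, 0], [0, -1, 1], [0, 0, -1]]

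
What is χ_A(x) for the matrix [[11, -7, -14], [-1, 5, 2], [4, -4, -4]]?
xI - A = [[x - 11, 7, 14], [1, x - 5, -2], [-4, 4, x + 4]].

Expanding det(xI - A) along the first row:
det(xI - A) = + (x - 11)·det([[x - 5, -2], [4, x + 4]]) - (7)·det([[1, -2], [-4, x + 4]]) + (14)·det([[1, x - 5], [-4, 4]]).

Evaluating gives χ_A(x) = x^3 - 12x^2 + 48x - 64 = (x - 4)^3.

χ_A(x) = (x - 4)^3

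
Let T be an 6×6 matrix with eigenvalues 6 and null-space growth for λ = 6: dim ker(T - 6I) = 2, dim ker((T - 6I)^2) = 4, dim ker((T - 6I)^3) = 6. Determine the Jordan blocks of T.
λ = 6: successive nullity increments [2, 2, 2] count blocks of size ≥ k; block sizes are [3, 3].

Jordan blocks: (6, 3), (6, 3)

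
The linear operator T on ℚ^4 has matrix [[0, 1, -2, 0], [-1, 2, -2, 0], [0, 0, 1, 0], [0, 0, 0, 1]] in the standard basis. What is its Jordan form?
J = [[1, 1, 0, 0], [0, 1, 0, 0], [0, 0, 1, 0], [0, 0, 0, 1]]

The characteristic polynomial is det(xI - A) = (x - 1)^4, so the eigenvalues are 1 (algebraic multiplicity 4).

For λ = 1: rank(A - I) = 1, rank((A - I)^2) = 0. The eigenspace has dimension 4 - 1 = 3, so there are 3 Jordan blocks; the rank sequence gives block sizes [2, 1, 1].

Assembling the blocks gives the Jordan form J above.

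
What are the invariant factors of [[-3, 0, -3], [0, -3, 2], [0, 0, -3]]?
The Jordan structure of A has elementary divisors (x + 3)^2, (x + 3). Arranging the block sizes at each eigenvalue in decreasing order and taking row products gives the invariant factors.

Invariant factors (smallest first, each dividing the next): x + 3, (x + 3)^2.

Check: the last factor (x + 3)^2 is the minimal polynomial, and the product (x + 3)^3 is the characteristic polynomial.

x + 3, (x + 3)^2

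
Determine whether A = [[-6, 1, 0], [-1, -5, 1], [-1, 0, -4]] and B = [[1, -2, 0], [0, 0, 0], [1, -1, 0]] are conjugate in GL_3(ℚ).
No.

trace(A) = -15 but trace(B) = 1. The trace is a similarity invariant, so A and B are not similar.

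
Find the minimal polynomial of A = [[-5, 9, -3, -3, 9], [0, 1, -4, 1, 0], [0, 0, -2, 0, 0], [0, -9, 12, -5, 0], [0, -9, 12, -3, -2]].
m_A(x) = (x + 2)^2(x + 5)

The characteristic polynomial factors as (x + 2)^4(x + 5). The minimal polynomial is ∏(x - λ)^{k_λ} where k_λ is the size of the largest Jordan block at λ.

For λ = -5: rank(A + 5I) = 4, and the largest Jordan block has size 1 (the smallest k with rank((A + 5I)^k) = rank((A + 5I)^(k+1))).
For λ = -2: rank(A + 2I) = 2, and the largest Jordan block has size 2 (the smallest k with rank((A + 2I)^k) = rank((A + 2I)^(k+1))).

So m_A(x) = (x + 2)^2(x + 5).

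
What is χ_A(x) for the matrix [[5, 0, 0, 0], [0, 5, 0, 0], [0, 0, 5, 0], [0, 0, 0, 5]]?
χ_A(x) = (x - 5)^4

xI - A = [[x - 5, 0, 0, 0], [0, x - 5, 0, 0], [0, 0, x - 5, 0], [0, 0, 0, x - 5]].

Expanding det(xI - A) along the first row:
det(xI - A) = + (x - 5)·det([[x - 5, 0, 0], [0, x - 5, 0], [0, 0, x - 5]]) - (0)·det([[0, 0, 0], [0, x - 5, 0], [0, 0, x - 5]]) + (0)·det([[0, x - 5, 0], [0, 0, 0], [0, 0, x - 5]]) - (0)·det([[0, x - 5, 0], [0, 0, x - 5], [0, 0, 0]]).

Evaluating gives χ_A(x) = x^4 - 20x^3 + 150x^2 - 500x + 625 = (x - 5)^4.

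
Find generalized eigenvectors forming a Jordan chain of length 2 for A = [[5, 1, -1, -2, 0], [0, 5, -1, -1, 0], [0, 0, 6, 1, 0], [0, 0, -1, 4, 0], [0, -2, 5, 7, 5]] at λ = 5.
We seek v_1 ∈ ker((A - 5I)^2) \ ker(A - 5I), then set v_{i+1} = (A - 5I) v_i.

One such chain is v_1 = [[0, 1, 0, 0, 0]]^T, v_2 = [[1, 0, 0, 0, -2]]^T. Check: (A - 5I) v_2 = [[0, 0, 0, 0, 0]]^T = 0.

v_1 = [[0, 1, 0, 0, 0]]^T, v_2 = [[1, 0, 0, 0, -2]]^T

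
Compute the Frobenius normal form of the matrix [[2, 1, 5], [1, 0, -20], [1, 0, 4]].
The invariant factors of A (the non-unit diagonal entries of the Smith normal form of xI - A over ℚ[x]) are (x - 4)(x^2 - 2x - 6), each dividing the next. The characteristic polynomial is their product, (x - 4)(x^2 - 2x - 6).

The rational canonical form is the block-diagonal matrix of companion matrices C(f_i):
R = [[0, 0, -24], [1, 0, -2], [0, 1, 6]].

Note the characteristic polynomial does not split into linear factors over ℚ, so A has no Jordan form over ℚ; the rational canonical form exists over any field.

R = [[0, 0, -24], [1, 0, -2], [0, 1, 6]]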